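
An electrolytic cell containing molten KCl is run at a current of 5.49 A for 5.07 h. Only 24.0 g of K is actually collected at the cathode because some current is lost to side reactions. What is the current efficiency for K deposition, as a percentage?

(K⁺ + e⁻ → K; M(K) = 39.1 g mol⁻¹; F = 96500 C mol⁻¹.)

Q = I·t = 5.490 × 18252 = 100200 C; n(e⁻) = 100200/96500 = 1.038 mol.
Theoretical n(K) = n(e⁻)/1 = 1.038 mol, i.e. m_theo = 1.038 × 39.1 = 40.60 g.
Efficiency = m_actual / m_theo = 24.0 / 40.60 = 59.1 %.

59.1 %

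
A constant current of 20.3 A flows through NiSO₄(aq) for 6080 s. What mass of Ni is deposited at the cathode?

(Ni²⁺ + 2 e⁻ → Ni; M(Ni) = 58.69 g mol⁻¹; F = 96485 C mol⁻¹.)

Q = I·t = 20.30 A × 6080.0 s = 123400 C.
n(e⁻) = Q/F = 123400 / 96485 = 1.279 mol.
Ni²⁺ + 2 e⁻ → Ni, so n(Ni) = n(e⁻)/2 = 0.6396 mol.
m = n·M = 0.6396 × 58.69 = 37.5 g.

37.5 g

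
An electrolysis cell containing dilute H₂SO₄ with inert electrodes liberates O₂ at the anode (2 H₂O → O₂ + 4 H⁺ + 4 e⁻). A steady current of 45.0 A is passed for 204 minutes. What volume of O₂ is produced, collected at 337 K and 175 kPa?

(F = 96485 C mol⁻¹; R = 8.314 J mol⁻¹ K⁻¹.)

22.8 L

Q = I·t = 45.00 A × 12240 s = 550800 C.
n(e⁻) = Q/F = 550800 / 96485 = 5.709 mol.
4 electrons are transferred per O₂ molecule, so n(O₂) = 5.709 / 4 = 1.427 mol.
V = nRT/P = (1.427 × 8.314 × 337) / (175 × 10³ Pa) = 0.0228 m³ = 22.8 L.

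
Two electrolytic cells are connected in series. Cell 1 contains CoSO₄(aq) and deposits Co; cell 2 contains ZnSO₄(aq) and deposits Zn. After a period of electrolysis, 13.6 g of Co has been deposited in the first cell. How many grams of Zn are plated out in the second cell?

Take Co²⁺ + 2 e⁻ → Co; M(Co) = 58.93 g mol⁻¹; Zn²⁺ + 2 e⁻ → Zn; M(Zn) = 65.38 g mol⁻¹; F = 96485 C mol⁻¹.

15.1 g

n(Co) = 13.6 / 58.93 = 0.2308 mol.
Since Co²⁺ + 2 e⁻ → Co, n(e⁻) passed = 2 × 0.2308 = 0.4616 mol.
Cells in series carry the same charge, so the same 0.4616 mol of electrons passes through cell 2.
Zn²⁺ + 2 e⁻ → Zn, so n(Zn) = 0.4616 / 2 = 0.2308 mol.
m(Zn) = 0.2308 × 65.38 = 15.1 g.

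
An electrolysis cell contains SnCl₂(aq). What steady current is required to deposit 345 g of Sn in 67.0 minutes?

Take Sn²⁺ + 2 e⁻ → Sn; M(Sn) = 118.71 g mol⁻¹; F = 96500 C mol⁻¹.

n(Sn) = 345 / 118.71 = 2.906 mol.
n(e⁻) = 2 × 2.906 = 5.812 mol.
Q = n(e⁻)·F = 5.812 × 96500 = 560900 C.
I = Q/t = 560900 / 4020.0 s = 140 A.

140 A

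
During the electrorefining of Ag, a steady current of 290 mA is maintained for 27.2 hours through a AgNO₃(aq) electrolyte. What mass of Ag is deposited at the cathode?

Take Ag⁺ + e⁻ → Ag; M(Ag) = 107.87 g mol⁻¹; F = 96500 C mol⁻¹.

31.7 g

Q = I·t = 0.2900 A × 97920 s = 28400 C.
n(e⁻) = Q/F = 28400 / 96500 = 0.2943 mol.
Ag⁺ + e⁻ → Ag, so n(Ag) = n(e⁻)/1 = 0.2943 mol.
m = n·M = 0.2943 × 107.87 = 31.7 g.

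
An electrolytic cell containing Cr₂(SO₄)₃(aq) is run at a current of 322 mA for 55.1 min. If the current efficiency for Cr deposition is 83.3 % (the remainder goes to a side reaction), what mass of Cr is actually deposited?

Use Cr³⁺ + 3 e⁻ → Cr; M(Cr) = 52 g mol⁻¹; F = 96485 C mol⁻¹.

Q = I·t = 0.3220 × 3306.0 = 1065 C.
n(e⁻) = 1065/96485 = 0.01103 mol; theoretically n(Cr) = 0.01103/3 = 0.003678 mol, m_theo = 0.1912 g.
At 83.3 % efficiency, m_actual = 0.833 × 0.1912 = 0.159 g.

0.159 g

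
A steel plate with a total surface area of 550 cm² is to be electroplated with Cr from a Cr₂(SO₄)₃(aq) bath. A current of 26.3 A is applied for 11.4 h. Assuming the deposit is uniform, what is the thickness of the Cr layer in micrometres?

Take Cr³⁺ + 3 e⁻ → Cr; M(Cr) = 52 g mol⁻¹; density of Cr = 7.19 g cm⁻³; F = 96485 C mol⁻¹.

490 μm

Q = I·t = 26.30 × 41040 = 1079000 C; n(e⁻) = 11.19 mol.
n(Cr) = n(e⁻)/3 = 3.729 mol, so m = 3.729 × 52 = 193.9 g.
Volume = m/ρ = 193.9 / 7.19 = 26.97 cm³.
Thickness = V/A = 26.97 / 550 = 0.0490 cm = 490 μm.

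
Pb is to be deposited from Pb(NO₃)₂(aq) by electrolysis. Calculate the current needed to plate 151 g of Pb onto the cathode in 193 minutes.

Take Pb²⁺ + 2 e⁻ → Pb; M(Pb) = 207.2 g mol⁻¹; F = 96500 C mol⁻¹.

n(Pb) = 151 / 207.2 = 0.7288 mol.
n(e⁻) = 2 × 0.7288 = 1.458 mol.
Q = n(e⁻)·F = 1.458 × 96500 = 140700 C.
I = Q/t = 140700 / 11580 s = 12.1 A.

12.1 A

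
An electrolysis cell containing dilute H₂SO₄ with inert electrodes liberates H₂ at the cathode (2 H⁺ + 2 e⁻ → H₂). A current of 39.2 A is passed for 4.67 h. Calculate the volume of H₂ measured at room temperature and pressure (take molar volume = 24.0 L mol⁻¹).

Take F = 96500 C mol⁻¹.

Q = I·t = 39.20 A × 16812 s = 659000 C.
n(e⁻) = Q/F = 659000 / 96500 = 6.829 mol.
2 electrons are transferred per H₂ molecule, so n(H₂) = 6.829 / 2 = 3.415 mol.
V = n × V_m = 3.415 × 24.0 = 82.0 L.

82.0 L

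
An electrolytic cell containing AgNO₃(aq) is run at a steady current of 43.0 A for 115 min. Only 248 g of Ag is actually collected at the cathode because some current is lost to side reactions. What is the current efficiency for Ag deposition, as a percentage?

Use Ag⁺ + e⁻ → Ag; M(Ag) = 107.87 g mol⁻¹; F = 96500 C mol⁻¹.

Q = I·t = 43.00 × 6900.0 = 296700 C; n(e⁻) = 296700/96500 = 3.075 mol.
Theoretical n(Ag) = n(e⁻)/1 = 3.075 mol, i.e. m_theo = 3.075 × 107.87 = 331.7 g.
Efficiency = m_actual / m_theo = 248 / 331.7 = 74.8 %.

74.8 %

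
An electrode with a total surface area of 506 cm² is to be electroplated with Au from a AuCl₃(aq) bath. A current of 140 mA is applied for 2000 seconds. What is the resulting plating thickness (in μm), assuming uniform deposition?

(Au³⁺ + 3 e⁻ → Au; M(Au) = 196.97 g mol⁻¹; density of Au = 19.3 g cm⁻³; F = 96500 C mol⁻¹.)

Q = I·t = 0.1400 × 2000.0 = 280.0 C; n(e⁻) = 0.002902 mol.
n(Au) = n(e⁻)/3 = 0.0009672 mol, so m = 0.0009672 × 196.97 = 0.1905 g.
Volume = m/ρ = 0.1905 / 19.3 = 0.009871 cm³.
Thickness = V/A = 0.009871 / 506 = 1.95 × 10⁻⁵ cm = 0.195 μm.

0.195 μm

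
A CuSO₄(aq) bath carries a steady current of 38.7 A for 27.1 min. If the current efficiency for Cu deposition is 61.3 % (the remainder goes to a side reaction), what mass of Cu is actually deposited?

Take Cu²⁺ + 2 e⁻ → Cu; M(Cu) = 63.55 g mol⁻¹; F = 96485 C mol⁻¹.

12.7 g

Q = I·t = 38.70 × 1626.0 = 62930 C.
n(e⁻) = 62930/96485 = 0.6522 mol; theoretically n(Cu) = 0.6522/2 = 0.3261 mol, m_theo = 20.72 g.
At 61.3 % efficiency, m_actual = 0.613 × 20.72 = 12.7 g.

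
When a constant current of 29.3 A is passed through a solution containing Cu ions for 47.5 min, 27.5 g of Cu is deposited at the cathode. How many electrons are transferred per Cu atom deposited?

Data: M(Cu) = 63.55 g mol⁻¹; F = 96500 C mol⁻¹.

2

Q = I·t = 29.30 A × 2850.0 s = 83500 C, so n(e⁻) = 83500/96500 = 0.8653 mol.
n(Cu) deposited = 27.5 / 63.55 = 0.4327 mol.
Electrons per atom = n(e⁻)/n(Cu) = 0.8653 / 0.4327 = 2.00 ≈ 2, so the ion is Cu²⁺.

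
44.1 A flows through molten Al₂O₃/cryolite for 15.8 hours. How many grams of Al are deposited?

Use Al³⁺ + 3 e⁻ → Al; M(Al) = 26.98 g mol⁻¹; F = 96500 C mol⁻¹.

Q = I·t = 44.10 A × 56880 s = 2508000 C.
n(e⁻) = Q/F = 2508000 / 96500 = 25.99 mol.
Al³⁺ + 3 e⁻ → Al, so n(Al) = n(e⁻)/3 = 8.665 mol.
m = n·M = 8.665 × 26.98 = 234 g.

234 g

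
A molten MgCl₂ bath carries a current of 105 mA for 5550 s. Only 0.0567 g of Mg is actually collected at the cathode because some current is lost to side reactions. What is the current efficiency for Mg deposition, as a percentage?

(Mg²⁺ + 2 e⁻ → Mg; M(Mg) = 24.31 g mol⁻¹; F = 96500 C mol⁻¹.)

77.2 %

Q = I·t = 0.1050 × 5550.0 = 582.8 C; n(e⁻) = 582.8/96500 = 0.006039 mol.
Theoretical n(Mg) = n(e⁻)/2 = 0.003019 mol, i.e. m_theo = 0.003019 × 24.31 = 0.07340 g.
Efficiency = m_actual / m_theo = 0.0567 / 0.07340 = 77.2 %.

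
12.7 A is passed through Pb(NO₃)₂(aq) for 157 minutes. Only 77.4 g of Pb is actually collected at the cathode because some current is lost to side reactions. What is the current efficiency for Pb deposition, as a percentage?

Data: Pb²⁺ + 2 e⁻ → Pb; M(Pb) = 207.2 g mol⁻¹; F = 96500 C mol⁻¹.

Q = I·t = 12.70 × 9420.0 = 119600 C; n(e⁻) = 119600/96500 = 1.240 mol.
Theoretical n(Pb) = n(e⁻)/2 = 0.6199 mol, i.e. m_theo = 0.6199 × 207.2 = 128.4 g.
Efficiency = m_actual / m_theo = 77.4 / 128.4 = 60.3 %.

60.3 %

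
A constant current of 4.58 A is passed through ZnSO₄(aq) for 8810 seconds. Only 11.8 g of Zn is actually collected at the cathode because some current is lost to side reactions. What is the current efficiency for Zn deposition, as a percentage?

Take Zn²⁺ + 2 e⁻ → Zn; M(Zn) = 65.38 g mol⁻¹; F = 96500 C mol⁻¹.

Q = I·t = 4.580 × 8810.0 = 40350 C; n(e⁻) = 40350/96500 = 0.4181 mol.
Theoretical n(Zn) = n(e⁻)/2 = 0.2091 mol, i.e. m_theo = 0.2091 × 65.38 = 13.67 g.
Efficiency = m_actual / m_theo = 11.8 / 13.67 = 86.3 %.

86.3 %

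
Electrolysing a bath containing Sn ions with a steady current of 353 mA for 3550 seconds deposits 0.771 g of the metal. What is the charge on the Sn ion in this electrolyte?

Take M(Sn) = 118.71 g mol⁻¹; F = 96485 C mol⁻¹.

Q = I·t = 0.3530 A × 3550.0 s = 1253 C, so n(e⁻) = 1253/96485 = 0.01299 mol.
n(Sn) deposited = 0.771 / 118.71 = 0.006495 mol.
Electrons per atom = n(e⁻)/n(Sn) = 0.01299 / 0.006495 = 2.00 ≈ 2, so the ion is Sn²⁺.

+2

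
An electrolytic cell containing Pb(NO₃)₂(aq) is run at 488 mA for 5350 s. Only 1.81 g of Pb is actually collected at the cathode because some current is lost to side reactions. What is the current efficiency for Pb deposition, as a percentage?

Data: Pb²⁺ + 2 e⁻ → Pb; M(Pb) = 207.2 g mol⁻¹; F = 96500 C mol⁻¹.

Q = I·t = 0.4880 × 5350.0 = 2611 C; n(e⁻) = 2611/96500 = 0.02705 mol.
Theoretical n(Pb) = n(e⁻)/2 = 0.01353 mol, i.e. m_theo = 0.01353 × 207.2 = 2.803 g.
Efficiency = m_actual / m_theo = 1.81 / 2.803 = 64.6 %.

64.6 %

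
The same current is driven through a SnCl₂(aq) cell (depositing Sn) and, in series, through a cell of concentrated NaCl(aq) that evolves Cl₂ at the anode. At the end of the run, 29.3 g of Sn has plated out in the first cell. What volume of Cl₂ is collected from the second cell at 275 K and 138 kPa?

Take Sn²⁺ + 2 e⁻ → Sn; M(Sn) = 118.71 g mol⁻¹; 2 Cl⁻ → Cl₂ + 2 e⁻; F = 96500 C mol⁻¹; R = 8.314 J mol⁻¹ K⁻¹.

n(Sn) = 29.3 / 118.71 = 0.2468 mol, so n(e⁻) = 2 × 0.2468 = 0.4936 mol.
The cells are in series, so the same 0.4936 mol of electrons passes through the second cell.
2 Cl⁻ → Cl₂ + 2 e⁻ — 2 mol e⁻ per mol Cl₂, so n(Cl₂) = 0.4936/2 = 0.2468 mol.
V = nRT/P = (0.2468 × 8.314 × 275) / (138 × 10³) = 0.00409 m³ = 4.09 L.

4.09 L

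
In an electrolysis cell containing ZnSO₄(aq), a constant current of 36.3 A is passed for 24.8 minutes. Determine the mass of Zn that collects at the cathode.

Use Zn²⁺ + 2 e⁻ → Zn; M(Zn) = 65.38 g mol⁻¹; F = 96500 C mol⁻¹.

Q = I·t = 36.30 A × 1488.0 s = 54010 C.
n(e⁻) = Q/F = 54010 / 96500 = 0.5597 mol.
Zn²⁺ + 2 e⁻ → Zn, so n(Zn) = n(e⁻)/2 = 0.2799 mol.
m = n·M = 0.2799 × 65.38 = 18.3 g.

18.3 g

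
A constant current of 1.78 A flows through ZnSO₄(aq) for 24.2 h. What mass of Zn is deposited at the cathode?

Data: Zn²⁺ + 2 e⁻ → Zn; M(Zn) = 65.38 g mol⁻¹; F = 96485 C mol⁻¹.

52.5 g

Q = I·t = 1.780 A × 87120 s = 155100 C.
n(e⁻) = Q/F = 155100 / 96485 = 1.607 mol.
Zn²⁺ + 2 e⁻ → Zn, so n(Zn) = n(e⁻)/2 = 0.8036 mol.
m = n·M = 0.8036 × 65.38 = 52.5 g.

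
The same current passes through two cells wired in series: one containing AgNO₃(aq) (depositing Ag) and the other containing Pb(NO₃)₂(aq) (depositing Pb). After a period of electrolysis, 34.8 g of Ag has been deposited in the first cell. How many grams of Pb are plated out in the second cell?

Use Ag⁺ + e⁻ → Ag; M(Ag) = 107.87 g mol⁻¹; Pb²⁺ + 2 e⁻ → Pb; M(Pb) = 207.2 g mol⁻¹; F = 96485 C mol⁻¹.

33.4 g

n(Ag) = 34.8 / 107.87 = 0.3226 mol.
Since Ag⁺ + e⁻ → Ag, n(e⁻) passed = 1 × 0.3226 = 0.3226 mol.
Cells in series carry the same charge, so the same 0.3226 mol of electrons passes through cell 2.
Pb²⁺ + 2 e⁻ → Pb, so n(Pb) = 0.3226 / 2 = 0.1613 mol.
m(Pb) = 0.1613 × 207.2 = 33.4 g.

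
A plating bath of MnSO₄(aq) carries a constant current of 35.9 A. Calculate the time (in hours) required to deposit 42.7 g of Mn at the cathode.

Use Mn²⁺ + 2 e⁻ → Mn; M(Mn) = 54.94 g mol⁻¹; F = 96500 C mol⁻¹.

1.16 h

n(Mn) = m/M = 42.7 / 54.94 = 0.7772 mol.
Each Mn atom requires 2 electrons, so n(e⁻) = 2 × 0.7772 = 1.554 mol.
Q = n(e⁻)·F = 1.554 × 96500 = 150000 C.
t = Q/I = 150000 / 35.90 A = 4178 s = 1.16 h.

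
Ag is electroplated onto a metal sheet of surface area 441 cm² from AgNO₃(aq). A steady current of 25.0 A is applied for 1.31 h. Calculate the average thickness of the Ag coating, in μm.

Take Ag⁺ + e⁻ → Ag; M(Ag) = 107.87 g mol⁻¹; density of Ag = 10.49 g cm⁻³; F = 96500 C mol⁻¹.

285 μm

Q = I·t = 25.00 × 4716.0 = 117900 C; n(e⁻) = 1.222 mol.
n(Ag) = n(e⁻)/1 = 1.222 mol, so m = 1.222 × 107.87 = 131.8 g.
Volume = m/ρ = 131.8 / 10.49 = 12.56 cm³.
Thickness = V/A = 12.56 / 441 = 0.0285 cm = 285 μm.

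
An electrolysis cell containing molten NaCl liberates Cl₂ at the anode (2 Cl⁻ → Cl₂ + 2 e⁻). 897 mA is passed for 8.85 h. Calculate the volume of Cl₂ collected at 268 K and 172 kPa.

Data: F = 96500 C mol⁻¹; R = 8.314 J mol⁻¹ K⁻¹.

Q = I·t = 0.8970 A × 31860 s = 28580 C.
n(e⁻) = Q/F = 28580 / 96500 = 0.2961 mol.
2 electrons are transferred per Cl₂ molecule, so n(Cl₂) = 0.2961 / 2 = 0.1481 mol.
V = nRT/P = (0.1481 × 8.314 × 268) / (172 × 10³ Pa) = 0.00192 m³ = 1.92 L.

1.92 L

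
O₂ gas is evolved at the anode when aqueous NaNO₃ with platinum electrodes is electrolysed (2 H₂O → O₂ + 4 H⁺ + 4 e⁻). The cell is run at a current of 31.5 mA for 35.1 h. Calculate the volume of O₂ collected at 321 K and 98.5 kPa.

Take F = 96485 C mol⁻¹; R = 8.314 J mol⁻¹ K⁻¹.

0.279 L

Q = I·t = 0.03150 A × 126360 s = 3980 C.
n(e⁻) = Q/F = 3980 / 96485 = 0.04125 mol.
4 electrons are transferred per O₂ molecule, so n(O₂) = 0.04125 / 4 = 0.01031 mol.
V = nRT/P = (0.01031 × 8.314 × 321) / (98.5 × 10³ Pa) = 2.79 × 10⁻⁴ m³ = 0.279 L.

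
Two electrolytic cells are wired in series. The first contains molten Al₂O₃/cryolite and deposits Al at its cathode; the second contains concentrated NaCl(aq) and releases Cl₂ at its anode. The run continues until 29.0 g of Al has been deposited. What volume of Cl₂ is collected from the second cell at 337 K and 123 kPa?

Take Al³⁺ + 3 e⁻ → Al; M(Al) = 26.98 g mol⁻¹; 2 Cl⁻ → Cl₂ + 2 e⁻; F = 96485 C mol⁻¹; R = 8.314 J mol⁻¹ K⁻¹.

36.7 L

n(Al) = 29.0 / 26.98 = 1.075 mol, so n(e⁻) = 3 × 1.075 = 3.225 mol.
The cells are in series, so the same 3.225 mol of electrons passes through the second cell.
2 Cl⁻ → Cl₂ + 2 e⁻ — 2 mol e⁻ per mol Cl₂, so n(Cl₂) = 3.225/2 = 1.612 mol.
V = nRT/P = (1.612 × 8.314 × 337) / (123 × 10³) = 0.0367 m³ = 36.7 L.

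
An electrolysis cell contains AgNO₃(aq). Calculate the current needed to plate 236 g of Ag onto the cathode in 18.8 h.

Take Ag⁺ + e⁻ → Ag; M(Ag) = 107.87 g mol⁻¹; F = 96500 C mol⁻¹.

3.12 A

n(Ag) = 236 / 107.87 = 2.188 mol.
n(e⁻) = 1 × 2.188 = 2.188 mol.
Q = n(e⁻)·F = 2.188 × 96500 = 211100 C.
I = Q/t = 211100 / 67680 s = 3.12 A.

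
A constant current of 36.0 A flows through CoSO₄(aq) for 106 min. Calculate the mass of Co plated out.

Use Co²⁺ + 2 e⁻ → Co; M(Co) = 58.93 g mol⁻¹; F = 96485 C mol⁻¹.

69.9 g

Q = I·t = 36.00 A × 6360.0 s = 229000 C.
n(e⁻) = Q/F = 229000 / 96485 = 2.373 mol.
Co²⁺ + 2 e⁻ → Co, so n(Co) = n(e⁻)/2 = 1.187 mol.
m = n·M = 1.187 × 58.93 = 69.9 g.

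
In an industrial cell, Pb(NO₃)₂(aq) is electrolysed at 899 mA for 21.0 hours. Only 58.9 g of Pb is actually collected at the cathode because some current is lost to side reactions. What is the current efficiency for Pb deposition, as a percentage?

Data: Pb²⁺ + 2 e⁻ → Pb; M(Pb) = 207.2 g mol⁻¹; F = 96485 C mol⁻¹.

80.7 %

Q = I·t = 0.8990 × 75600 = 67960 C; n(e⁻) = 67960/96485 = 0.7044 mol.
Theoretical n(Pb) = n(e⁻)/2 = 0.3522 mol, i.e. m_theo = 0.3522 × 207.2 = 72.98 g.
Efficiency = m_actual / m_theo = 58.9 / 72.98 = 80.7 %.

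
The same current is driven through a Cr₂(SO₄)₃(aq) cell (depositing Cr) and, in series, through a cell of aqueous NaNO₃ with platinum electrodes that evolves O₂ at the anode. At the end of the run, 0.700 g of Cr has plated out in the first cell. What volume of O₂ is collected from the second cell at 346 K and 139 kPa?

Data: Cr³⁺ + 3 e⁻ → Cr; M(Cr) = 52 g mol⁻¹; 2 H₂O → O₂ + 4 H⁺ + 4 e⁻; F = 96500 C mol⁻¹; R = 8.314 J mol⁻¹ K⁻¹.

n(Cr) = 0.700 / 52 = 0.01346 mol, so n(e⁻) = 3 × 0.01346 = 0.04038 mol.
The cells are in series, so the same 0.04038 mol of electrons passes through the second cell.
2 H₂O → O₂ + 4 H⁺ + 4 e⁻ — 4 mol e⁻ per mol O₂, so n(O₂) = 0.04038/4 = 0.01010 mol.
V = nRT/P = (0.01010 × 8.314 × 346) / (139 × 10³) = 2.09 × 10⁻⁴ m³ = 0.209 L.

0.209 L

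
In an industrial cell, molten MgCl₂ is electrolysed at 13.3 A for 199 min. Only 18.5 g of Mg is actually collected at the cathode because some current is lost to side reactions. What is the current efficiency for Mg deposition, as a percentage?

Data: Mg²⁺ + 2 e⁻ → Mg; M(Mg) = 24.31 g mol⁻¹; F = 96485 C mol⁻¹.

92.5 %

Q = I·t = 13.30 × 11940 = 158800 C; n(e⁻) = 158800/96485 = 1.646 mol.
Theoretical n(Mg) = n(e⁻)/2 = 0.8229 mol, i.e. m_theo = 0.8229 × 24.31 = 20.01 g.
Efficiency = m_actual / m_theo = 18.5 / 20.01 = 92.5 %.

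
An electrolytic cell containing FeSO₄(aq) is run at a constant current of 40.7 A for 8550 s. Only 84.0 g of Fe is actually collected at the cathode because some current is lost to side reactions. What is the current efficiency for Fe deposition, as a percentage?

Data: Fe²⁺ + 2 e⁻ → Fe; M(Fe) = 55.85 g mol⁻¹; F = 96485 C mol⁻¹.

83.4 %

Q = I·t = 40.70 × 8550.0 = 348000 C; n(e⁻) = 348000/96485 = 3.607 mol.
Theoretical n(Fe) = n(e⁻)/2 = 1.803 mol, i.e. m_theo = 1.803 × 55.85 = 100.7 g.
Efficiency = m_actual / m_theo = 84.0 / 100.7 = 83.4 %.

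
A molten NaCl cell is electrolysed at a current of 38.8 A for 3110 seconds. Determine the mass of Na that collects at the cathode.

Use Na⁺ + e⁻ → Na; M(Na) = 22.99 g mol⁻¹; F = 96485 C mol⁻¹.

Q = I·t = 38.80 A × 3110.0 s = 120700 C.
n(e⁻) = Q/F = 120700 / 96485 = 1.251 mol.
Na⁺ + e⁻ → Na, so n(Na) = n(e⁻)/1 = 1.251 mol.
m = n·M = 1.251 × 22.99 = 28.8 g.

28.8 g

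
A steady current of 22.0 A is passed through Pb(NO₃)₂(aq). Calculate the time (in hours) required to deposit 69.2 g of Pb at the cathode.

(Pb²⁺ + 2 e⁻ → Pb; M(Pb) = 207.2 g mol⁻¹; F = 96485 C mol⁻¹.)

n(Pb) = m/M = 69.2 / 207.2 = 0.3340 mol.
Each Pb atom requires 2 electrons, so n(e⁻) = 2 × 0.3340 = 0.6680 mol.
Q = n(e⁻)·F = 0.6680 × 96485 = 64450 C.
t = Q/I = 64450 / 22.00 A = 2929 s = 0.814 h.

0.814 h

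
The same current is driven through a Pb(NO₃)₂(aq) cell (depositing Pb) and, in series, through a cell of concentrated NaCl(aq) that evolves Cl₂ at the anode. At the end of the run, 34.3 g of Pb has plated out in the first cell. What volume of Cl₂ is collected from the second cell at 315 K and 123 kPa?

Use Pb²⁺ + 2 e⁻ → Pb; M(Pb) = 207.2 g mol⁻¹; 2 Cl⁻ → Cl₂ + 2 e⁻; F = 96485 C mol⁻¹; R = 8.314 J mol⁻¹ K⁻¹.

n(Pb) = 34.3 / 207.2 = 0.1655 mol, so n(e⁻) = 2 × 0.1655 = 0.3311 mol.
The cells are in series, so the same 0.3311 mol of electrons passes through the second cell.
2 Cl⁻ → Cl₂ + 2 e⁻ — 2 mol e⁻ per mol Cl₂, so n(Cl₂) = 0.3311/2 = 0.1655 mol.
V = nRT/P = (0.1655 × 8.314 × 315) / (123 × 10³) = 0.00352 m³ = 3.52 L.

3.52 L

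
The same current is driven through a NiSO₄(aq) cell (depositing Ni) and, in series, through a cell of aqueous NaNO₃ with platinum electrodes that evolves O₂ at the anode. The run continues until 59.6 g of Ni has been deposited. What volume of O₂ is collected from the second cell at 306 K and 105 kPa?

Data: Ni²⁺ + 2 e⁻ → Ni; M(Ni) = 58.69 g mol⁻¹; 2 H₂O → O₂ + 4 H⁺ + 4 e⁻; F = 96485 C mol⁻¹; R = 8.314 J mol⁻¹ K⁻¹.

12.3 L

n(Ni) = 59.6 / 58.69 = 1.016 mol, so n(e⁻) = 2 × 1.016 = 2.031 mol.
The cells are in series, so the same 2.031 mol of electrons passes through the second cell.
2 H₂O → O₂ + 4 H⁺ + 4 e⁻ — 4 mol e⁻ per mol O₂, so n(O₂) = 2.031/4 = 0.5078 mol.
V = nRT/P = (0.5078 × 8.314 × 306) / (105 × 10³) = 0.0123 m³ = 12.3 L.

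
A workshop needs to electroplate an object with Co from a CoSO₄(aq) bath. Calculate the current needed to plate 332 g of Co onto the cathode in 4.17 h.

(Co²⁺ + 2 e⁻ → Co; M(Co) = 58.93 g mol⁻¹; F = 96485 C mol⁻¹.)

n(Co) = 332 / 58.93 = 5.634 mol.
n(e⁻) = 2 × 5.634 = 11.27 mol.
Q = n(e⁻)·F = 11.27 × 96485 = 1087000 C.
I = Q/t = 1087000 / 15012 s = 72.4 A.

72.4 A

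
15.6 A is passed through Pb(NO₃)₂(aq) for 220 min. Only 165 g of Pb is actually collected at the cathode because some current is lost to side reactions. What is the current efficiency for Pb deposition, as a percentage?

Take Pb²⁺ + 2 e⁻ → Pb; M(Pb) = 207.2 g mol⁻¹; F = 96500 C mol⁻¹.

74.6 %

Q = I·t = 15.60 × 13200 = 205900 C; n(e⁻) = 205900/96500 = 2.134 mol.
Theoretical n(Pb) = n(e⁻)/2 = 1.067 mol, i.e. m_theo = 1.067 × 207.2 = 221.1 g.
Efficiency = m_actual / m_theo = 165 / 221.1 = 74.6 %.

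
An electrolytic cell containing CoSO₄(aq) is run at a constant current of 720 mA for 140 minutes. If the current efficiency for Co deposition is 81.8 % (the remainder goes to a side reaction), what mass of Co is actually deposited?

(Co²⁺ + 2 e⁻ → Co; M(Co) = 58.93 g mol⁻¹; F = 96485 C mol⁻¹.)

1.51 g

Q = I·t = 0.7200 × 8400.0 = 6048 C.
n(e⁻) = 6048/96485 = 0.06268 mol; theoretically n(Co) = 0.06268/2 = 0.03134 mol, m_theo = 1.847 g.
At 81.8 % efficiency, m_actual = 0.818 × 1.847 = 1.51 g.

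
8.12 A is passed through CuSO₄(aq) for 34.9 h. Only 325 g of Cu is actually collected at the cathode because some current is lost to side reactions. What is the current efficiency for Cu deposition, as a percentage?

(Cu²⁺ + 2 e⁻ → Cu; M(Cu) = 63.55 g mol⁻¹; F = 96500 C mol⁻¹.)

96.7 %

Q = I·t = 8.120 × 125640 = 1020000 C; n(e⁻) = 1020000/96500 = 10.57 mol.
Theoretical n(Cu) = n(e⁻)/2 = 5.286 mol, i.e. m_theo = 5.286 × 63.55 = 335.9 g.
Efficiency = m_actual / m_theo = 325 / 335.9 = 96.7 %.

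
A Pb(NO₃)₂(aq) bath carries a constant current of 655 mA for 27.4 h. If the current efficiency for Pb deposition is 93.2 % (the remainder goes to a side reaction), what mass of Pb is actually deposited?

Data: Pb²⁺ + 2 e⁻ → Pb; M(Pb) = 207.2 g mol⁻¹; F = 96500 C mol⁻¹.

64.6 g

Q = I·t = 0.6550 × 98640 = 64610 C.
n(e⁻) = 64610/96500 = 0.6695 mol; theoretically n(Pb) = 0.6695/2 = 0.3348 mol, m_theo = 69.36 g.
At 93.2 % efficiency, m_actual = 0.932 × 69.36 = 64.6 g.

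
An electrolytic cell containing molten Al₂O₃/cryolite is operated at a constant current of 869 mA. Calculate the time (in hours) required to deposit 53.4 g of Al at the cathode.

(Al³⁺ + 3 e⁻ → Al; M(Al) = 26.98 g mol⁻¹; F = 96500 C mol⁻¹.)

183 h

n(Al) = m/M = 53.4 / 26.98 = 1.979 mol.
Each Al atom requires 3 electrons, so n(e⁻) = 3 × 1.979 = 5.938 mol.
Q = n(e⁻)·F = 5.938 × 96500 = 573000 C.
t = Q/I = 573000 / 0.8690 A = 659400 s = 183 h.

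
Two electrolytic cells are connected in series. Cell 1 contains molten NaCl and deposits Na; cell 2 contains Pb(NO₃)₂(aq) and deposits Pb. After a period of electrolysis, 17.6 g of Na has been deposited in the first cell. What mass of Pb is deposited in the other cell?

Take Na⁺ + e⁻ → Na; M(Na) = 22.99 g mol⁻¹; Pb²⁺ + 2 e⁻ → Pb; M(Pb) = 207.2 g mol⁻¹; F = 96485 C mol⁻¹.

79.3 g

n(Na) = 17.6 / 22.99 = 0.7656 mol.
Since Na⁺ + e⁻ → Na, n(e⁻) passed = 1 × 0.7656 = 0.7656 mol.
Cells in series carry the same charge, so the same 0.7656 mol of electrons passes through cell 2.
Pb²⁺ + 2 e⁻ → Pb, so n(Pb) = 0.7656 / 2 = 0.3828 mol.
m(Pb) = 0.3828 × 207.2 = 79.3 g.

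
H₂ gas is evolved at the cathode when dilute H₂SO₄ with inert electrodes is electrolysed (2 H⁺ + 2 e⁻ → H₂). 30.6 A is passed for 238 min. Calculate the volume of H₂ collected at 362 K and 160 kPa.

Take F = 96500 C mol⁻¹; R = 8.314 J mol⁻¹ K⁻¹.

42.6 L

Q = I·t = 30.60 A × 14280 s = 437000 C.
n(e⁻) = Q/F = 437000 / 96500 = 4.528 mol.
2 electrons are transferred per H₂ molecule, so n(H₂) = 4.528 / 2 = 2.264 mol.
V = nRT/P = (2.264 × 8.314 × 362) / (160 × 10³ Pa) = 0.0426 m³ = 42.6 L.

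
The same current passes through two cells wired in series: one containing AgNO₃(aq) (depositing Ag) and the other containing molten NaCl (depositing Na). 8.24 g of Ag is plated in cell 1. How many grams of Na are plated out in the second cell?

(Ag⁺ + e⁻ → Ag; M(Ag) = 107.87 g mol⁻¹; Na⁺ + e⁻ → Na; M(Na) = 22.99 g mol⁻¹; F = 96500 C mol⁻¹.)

n(Ag) = 8.24 / 107.87 = 0.07639 mol.
Since Ag⁺ + e⁻ → Ag, n(e⁻) passed = 1 × 0.07639 = 0.07639 mol.
Cells in series carry the same charge, so the same 0.07639 mol of electrons passes through cell 2.
Na⁺ + e⁻ → Na, so n(Na) = 0.07639 / 1 = 0.07639 mol.
m(Na) = 0.07639 × 22.99 = 1.76 g.

1.76 g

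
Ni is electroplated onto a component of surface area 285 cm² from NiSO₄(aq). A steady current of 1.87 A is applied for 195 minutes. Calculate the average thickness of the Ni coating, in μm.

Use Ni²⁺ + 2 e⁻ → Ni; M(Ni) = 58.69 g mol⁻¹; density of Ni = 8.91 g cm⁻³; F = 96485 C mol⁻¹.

Q = I·t = 1.870 × 11700 = 21880 C; n(e⁻) = 0.2268 mol.
n(Ni) = n(e⁻)/2 = 0.1134 mol, so m = 0.1134 × 58.69 = 6.654 g.
Volume = m/ρ = 6.654 / 8.91 = 0.7468 cm³.
Thickness = V/A = 0.7468 / 285 = 0.00262 cm = 26.2 μm.

26.2 μm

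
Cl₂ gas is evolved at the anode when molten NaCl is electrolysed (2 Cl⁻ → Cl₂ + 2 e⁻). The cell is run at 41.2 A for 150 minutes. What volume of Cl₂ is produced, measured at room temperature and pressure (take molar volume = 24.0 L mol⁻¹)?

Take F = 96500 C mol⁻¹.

Q = I·t = 41.20 A × 9000.0 s = 370800 C.
n(e⁻) = Q/F = 370800 / 96500 = 3.842 mol.
2 electrons are transferred per Cl₂ molecule, so n(Cl₂) = 3.842 / 2 = 1.921 mol.
V = n × V_m = 1.921 × 24.0 = 46.1 L.

46.1 L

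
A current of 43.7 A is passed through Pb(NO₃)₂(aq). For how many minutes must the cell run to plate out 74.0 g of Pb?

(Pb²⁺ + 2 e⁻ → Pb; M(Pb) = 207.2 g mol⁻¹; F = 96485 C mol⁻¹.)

n(Pb) = m/M = 74.0 / 207.2 = 0.3571 mol.
Each Pb atom requires 2 electrons, so n(e⁻) = 2 × 0.3571 = 0.7143 mol.
Q = n(e⁻)·F = 0.7143 × 96485 = 68920 C.
t = Q/I = 68920 / 43.70 A = 1577 s = 26.3 min.

26.3 min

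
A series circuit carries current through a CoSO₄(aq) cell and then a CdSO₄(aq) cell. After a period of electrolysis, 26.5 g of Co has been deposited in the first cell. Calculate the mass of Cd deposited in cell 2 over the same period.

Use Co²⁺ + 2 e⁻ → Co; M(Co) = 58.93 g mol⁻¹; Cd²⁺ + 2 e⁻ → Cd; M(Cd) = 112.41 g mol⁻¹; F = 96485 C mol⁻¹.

n(Co) = 26.5 / 58.93 = 0.4497 mol.
Since Co²⁺ + 2 e⁻ → Co, n(e⁻) passed = 2 × 0.4497 = 0.8994 mol.
Cells in series carry the same charge, so the same 0.8994 mol of electrons passes through cell 2.
Cd²⁺ + 2 e⁻ → Cd, so n(Cd) = 0.8994 / 2 = 0.4497 mol.
m(Cd) = 0.4497 × 112.41 = 50.5 g.

50.5 g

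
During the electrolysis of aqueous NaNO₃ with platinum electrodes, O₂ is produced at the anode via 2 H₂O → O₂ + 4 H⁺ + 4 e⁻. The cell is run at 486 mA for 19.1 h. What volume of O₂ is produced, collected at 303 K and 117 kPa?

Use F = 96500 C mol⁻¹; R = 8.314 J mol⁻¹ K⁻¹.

Q = I·t = 0.4860 A × 68760 s = 33420 C.
n(e⁻) = Q/F = 33420 / 96500 = 0.3463 mol.
4 electrons are transferred per O₂ molecule, so n(O₂) = 0.3463 / 4 = 0.08657 mol.
V = nRT/P = (0.08657 × 8.314 × 303) / (117 × 10³ Pa) = 0.00186 m³ = 1.86 L.

1.86 L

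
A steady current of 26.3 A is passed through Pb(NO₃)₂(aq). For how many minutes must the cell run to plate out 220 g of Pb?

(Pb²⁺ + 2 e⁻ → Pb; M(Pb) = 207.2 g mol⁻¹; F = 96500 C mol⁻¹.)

130 min

n(Pb) = m/M = 220 / 207.2 = 1.062 mol.
Each Pb atom requires 2 electrons, so n(e⁻) = 2 × 1.062 = 2.124 mol.
Q = n(e⁻)·F = 2.124 × 96500 = 204900 C.
t = Q/I = 204900 / 26.30 A = 7792 s = 130 min.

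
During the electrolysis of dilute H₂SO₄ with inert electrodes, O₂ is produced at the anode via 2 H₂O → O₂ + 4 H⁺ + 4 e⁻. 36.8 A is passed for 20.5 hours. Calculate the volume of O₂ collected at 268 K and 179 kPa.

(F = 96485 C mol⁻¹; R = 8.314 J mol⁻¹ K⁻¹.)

87.6 L

Q = I·t = 36.80 A × 73800 s = 2716000 C.
n(e⁻) = Q/F = 2716000 / 96485 = 28.15 mol.
4 electrons are transferred per O₂ molecule, so n(O₂) = 28.15 / 4 = 7.037 mol.
V = nRT/P = (7.037 × 8.314 × 268) / (179 × 10³ Pa) = 0.0876 m³ = 87.6 L.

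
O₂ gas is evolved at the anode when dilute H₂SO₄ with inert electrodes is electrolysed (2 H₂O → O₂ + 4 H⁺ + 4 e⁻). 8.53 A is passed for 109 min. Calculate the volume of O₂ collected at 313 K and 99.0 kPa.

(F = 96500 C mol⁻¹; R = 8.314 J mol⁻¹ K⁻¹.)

3.80 L

Q = I·t = 8.530 A × 6540.0 s = 55790 C.
n(e⁻) = Q/F = 55790 / 96500 = 0.5781 mol.
4 electrons are transferred per O₂ molecule, so n(O₂) = 0.5781 / 4 = 0.1445 mol.
V = nRT/P = (0.1445 × 8.314 × 313) / (99.0 × 10³ Pa) = 0.00380 m³ = 3.80 L.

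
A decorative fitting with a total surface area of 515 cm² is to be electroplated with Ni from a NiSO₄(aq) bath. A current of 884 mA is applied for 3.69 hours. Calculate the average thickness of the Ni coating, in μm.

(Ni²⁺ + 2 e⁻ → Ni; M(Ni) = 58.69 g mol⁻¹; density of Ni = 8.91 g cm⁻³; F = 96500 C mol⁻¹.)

7.78 μm

Q = I·t = 0.8840 × 13284 = 11740 C; n(e⁻) = 0.1217 mol.
n(Ni) = n(e⁻)/2 = 0.06084 mol, so m = 0.06084 × 58.69 = 3.571 g.
Volume = m/ρ = 3.571 / 8.91 = 0.4008 cm³.
Thickness = V/A = 0.4008 / 515 = 7.78 × 10⁻⁴ cm = 7.78 μm.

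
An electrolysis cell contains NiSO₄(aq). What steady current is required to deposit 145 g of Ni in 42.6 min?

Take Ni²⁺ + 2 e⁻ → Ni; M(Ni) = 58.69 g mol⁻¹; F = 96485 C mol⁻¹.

187 A

n(Ni) = 145 / 58.69 = 2.471 mol.
n(e⁻) = 2 × 2.471 = 4.941 mol.
Q = n(e⁻)·F = 4.941 × 96485 = 476800 C.
I = Q/t = 476800 / 2556.0 s = 187 A.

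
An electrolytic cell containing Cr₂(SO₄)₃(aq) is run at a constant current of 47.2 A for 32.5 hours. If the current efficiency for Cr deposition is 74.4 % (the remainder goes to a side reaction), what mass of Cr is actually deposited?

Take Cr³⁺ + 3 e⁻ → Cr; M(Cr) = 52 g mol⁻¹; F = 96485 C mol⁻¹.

Q = I·t = 47.20 × 117000 = 5522000 C.
n(e⁻) = 5522000/96485 = 57.24 mol; theoretically n(Cr) = 57.24/3 = 19.08 mol, m_theo = 992.1 g.
At 74.4 % efficiency, m_actual = 0.744 × 992.1 = 738 g.

738 g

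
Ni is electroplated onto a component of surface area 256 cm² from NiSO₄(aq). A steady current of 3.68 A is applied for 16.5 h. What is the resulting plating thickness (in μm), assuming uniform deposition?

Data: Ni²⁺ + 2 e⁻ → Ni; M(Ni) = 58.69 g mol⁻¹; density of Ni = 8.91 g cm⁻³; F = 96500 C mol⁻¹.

Q = I·t = 3.680 × 59400 = 218600 C; n(e⁻) = 2.265 mol.
n(Ni) = n(e⁻)/2 = 1.133 mol, so m = 1.133 × 58.69 = 66.47 g.
Volume = m/ρ = 66.47 / 8.91 = 7.460 cm³.
Thickness = V/A = 7.460 / 256 = 0.0291 cm = 291 μm.

291 μm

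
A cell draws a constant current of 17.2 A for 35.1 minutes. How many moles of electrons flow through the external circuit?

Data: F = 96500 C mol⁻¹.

0.375 mol

Q = I·t = 17.20 A × 2106.0 s = 36220 C.
n(e⁻) = Q/F = 36220 / 96500 = 0.375 mol.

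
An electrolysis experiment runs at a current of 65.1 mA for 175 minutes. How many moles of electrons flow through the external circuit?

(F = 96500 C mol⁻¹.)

0.00708 mol

Q = I·t = 0.06510 A × 10500 s = 683.6 C.
n(e⁻) = Q/F = 683.6 / 96500 = 0.00708 mol.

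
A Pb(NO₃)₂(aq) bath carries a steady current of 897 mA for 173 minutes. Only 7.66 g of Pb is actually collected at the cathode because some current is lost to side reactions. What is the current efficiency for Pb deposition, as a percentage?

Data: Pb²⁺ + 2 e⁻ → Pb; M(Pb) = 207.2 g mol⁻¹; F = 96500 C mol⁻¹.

76.6 %

Q = I·t = 0.8970 × 10380 = 9311 C; n(e⁻) = 9311/96500 = 0.09649 mol.
Theoretical n(Pb) = n(e⁻)/2 = 0.04824 mol, i.e. m_theo = 0.04824 × 207.2 = 9.996 g.
Efficiency = m_actual / m_theo = 7.66 / 9.996 = 76.6 %.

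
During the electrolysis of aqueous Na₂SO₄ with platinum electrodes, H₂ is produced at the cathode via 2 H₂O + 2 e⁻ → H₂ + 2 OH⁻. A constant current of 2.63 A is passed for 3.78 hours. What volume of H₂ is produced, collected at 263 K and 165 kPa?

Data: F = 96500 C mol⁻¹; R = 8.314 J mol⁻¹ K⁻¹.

2.46 L

Q = I·t = 2.630 A × 13608 s = 35790 C.
n(e⁻) = Q/F = 35790 / 96500 = 0.3709 mol.
2 electrons are transferred per H₂ molecule, so n(H₂) = 0.3709 / 2 = 0.1854 mol.
V = nRT/P = (0.1854 × 8.314 × 263) / (165 × 10³ Pa) = 0.00246 m³ = 2.46 L.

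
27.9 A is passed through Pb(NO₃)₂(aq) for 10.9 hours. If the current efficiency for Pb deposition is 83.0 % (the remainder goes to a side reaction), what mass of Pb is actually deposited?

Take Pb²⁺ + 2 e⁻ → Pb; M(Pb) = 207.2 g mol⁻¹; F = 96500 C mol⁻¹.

976 g

Q = I·t = 27.90 × 39240 = 1095000 C.
n(e⁻) = 1095000/96500 = 11.35 mol; theoretically n(Pb) = 11.35/2 = 5.673 mol, m_theo = 1175 g.
At 83.0 % efficiency, m_actual = 0.830 × 1175 = 976 g.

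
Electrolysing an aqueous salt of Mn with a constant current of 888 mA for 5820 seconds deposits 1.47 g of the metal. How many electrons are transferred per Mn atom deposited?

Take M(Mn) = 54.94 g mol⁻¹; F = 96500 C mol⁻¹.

Q = I·t = 0.8880 A × 5820.0 s = 5168 C, so n(e⁻) = 5168/96500 = 0.05356 mol.
n(Mn) deposited = 1.47 / 54.94 = 0.02676 mol.
Electrons per atom = n(e⁻)/n(Mn) = 0.05356 / 0.02676 = 2.00 ≈ 2, so the ion is Mn²⁺.

2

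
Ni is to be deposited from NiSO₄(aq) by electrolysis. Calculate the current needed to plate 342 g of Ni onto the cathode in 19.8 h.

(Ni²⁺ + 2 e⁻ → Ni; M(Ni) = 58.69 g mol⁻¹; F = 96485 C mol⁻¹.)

15.8 A

n(Ni) = 342 / 58.69 = 5.827 mol.
n(e⁻) = 2 × 5.827 = 11.65 mol.
Q = n(e⁻)·F = 11.65 × 96485 = 1124000 C.
I = Q/t = 1124000 / 71280 s = 15.8 A.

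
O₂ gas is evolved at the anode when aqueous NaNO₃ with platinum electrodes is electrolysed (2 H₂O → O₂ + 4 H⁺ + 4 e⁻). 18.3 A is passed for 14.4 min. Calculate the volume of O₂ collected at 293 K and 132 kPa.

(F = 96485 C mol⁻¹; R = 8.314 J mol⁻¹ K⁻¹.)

Q = I·t = 18.30 A × 864.00 s = 15810 C.
n(e⁻) = Q/F = 15810 / 96485 = 0.1639 mol.
4 electrons are transferred per O₂ molecule, so n(O₂) = 0.1639 / 4 = 0.04097 mol.
V = nRT/P = (0.04097 × 8.314 × 293) / (132 × 10³ Pa) = 7.56 × 10⁻⁴ m³ = 0.756 L.

0.756 L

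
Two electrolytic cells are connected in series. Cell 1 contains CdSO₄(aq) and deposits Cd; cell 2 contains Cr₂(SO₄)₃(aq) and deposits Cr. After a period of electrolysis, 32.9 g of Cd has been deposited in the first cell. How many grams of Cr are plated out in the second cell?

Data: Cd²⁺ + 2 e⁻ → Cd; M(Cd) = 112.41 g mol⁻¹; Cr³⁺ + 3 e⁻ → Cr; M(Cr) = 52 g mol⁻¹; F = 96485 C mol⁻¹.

10.1 g

n(Cd) = 32.9 / 112.41 = 0.2927 mol.
Since Cd²⁺ + 2 e⁻ → Cd, n(e⁻) passed = 2 × 0.2927 = 0.5854 mol.
Cells in series carry the same charge, so the same 0.5854 mol of electrons passes through cell 2.
Cr³⁺ + 3 e⁻ → Cr, so n(Cr) = 0.5854 / 3 = 0.1951 mol.
m(Cr) = 0.1951 × 52 = 10.1 g.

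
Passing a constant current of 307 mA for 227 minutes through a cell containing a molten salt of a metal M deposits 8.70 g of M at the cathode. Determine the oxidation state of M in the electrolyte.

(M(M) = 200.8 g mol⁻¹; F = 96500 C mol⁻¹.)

Q = I·t = 0.3070 A × 13620 s = 4181 C, so n(e⁻) = 4181/96500 = 0.04333 mol.
n(M) deposited = 8.70 / 200.8 = 0.04333 mol.
Electrons per atom = n(e⁻)/n(M) = 0.04333 / 0.04333 = 1.00 ≈ 1, so the ion is M⁺.

+1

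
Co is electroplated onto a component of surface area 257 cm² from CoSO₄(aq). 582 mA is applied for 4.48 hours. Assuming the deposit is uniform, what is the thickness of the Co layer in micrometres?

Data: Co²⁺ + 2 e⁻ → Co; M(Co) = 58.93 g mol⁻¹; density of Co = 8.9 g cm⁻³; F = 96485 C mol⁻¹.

Q = I·t = 0.5820 × 16128 = 9386 C; n(e⁻) = 0.09728 mol.
n(Co) = n(e⁻)/2 = 0.04864 mol, so m = 0.04864 × 58.93 = 2.866 g.
Volume = m/ρ = 2.866 / 8.9 = 0.3221 cm³.
Thickness = V/A = 0.3221 / 257 = 0.00125 cm = 12.5 μm.

12.5 μm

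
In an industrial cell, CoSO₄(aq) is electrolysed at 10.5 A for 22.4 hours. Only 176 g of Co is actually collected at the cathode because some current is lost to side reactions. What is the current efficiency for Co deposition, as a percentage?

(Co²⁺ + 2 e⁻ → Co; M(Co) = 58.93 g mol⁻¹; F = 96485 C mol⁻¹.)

68.1 %

Q = I·t = 10.50 × 80640 = 846700 C; n(e⁻) = 846700/96485 = 8.776 mol.
Theoretical n(Co) = n(e⁻)/2 = 4.388 mol, i.e. m_theo = 4.388 × 58.93 = 258.6 g.
Efficiency = m_actual / m_theo = 176 / 258.6 = 68.1 %.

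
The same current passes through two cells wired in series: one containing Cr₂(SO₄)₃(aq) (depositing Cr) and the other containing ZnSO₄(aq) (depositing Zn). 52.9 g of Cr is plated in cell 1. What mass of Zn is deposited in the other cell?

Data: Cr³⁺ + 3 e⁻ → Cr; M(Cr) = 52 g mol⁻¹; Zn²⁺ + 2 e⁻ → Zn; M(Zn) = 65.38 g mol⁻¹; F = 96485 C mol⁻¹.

n(Cr) = 52.9 / 52 = 1.017 mol.
Since Cr³⁺ + 3 e⁻ → Cr, n(e⁻) passed = 3 × 1.017 = 3.052 mol.
Cells in series carry the same charge, so the same 3.052 mol of electrons passes through cell 2.
Zn²⁺ + 2 e⁻ → Zn, so n(Zn) = 3.052 / 2 = 1.526 mol.
m(Zn) = 1.526 × 65.38 = 99.8 g.

99.8 g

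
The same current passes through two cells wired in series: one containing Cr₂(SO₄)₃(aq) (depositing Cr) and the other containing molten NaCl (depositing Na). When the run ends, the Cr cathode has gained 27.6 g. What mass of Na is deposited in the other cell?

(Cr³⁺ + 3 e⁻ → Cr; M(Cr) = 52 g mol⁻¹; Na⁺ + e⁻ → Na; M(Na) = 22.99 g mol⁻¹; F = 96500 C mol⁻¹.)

36.6 g

n(Cr) = 27.6 / 52 = 0.5308 mol.
Since Cr³⁺ + 3 e⁻ → Cr, n(e⁻) passed = 3 × 0.5308 = 1.592 mol.
Cells in series carry the same charge, so the same 1.592 mol of electrons passes through cell 2.
Na⁺ + e⁻ → Na, so n(Na) = 1.592 / 1 = 1.592 mol.
m(Na) = 1.592 × 22.99 = 36.6 g.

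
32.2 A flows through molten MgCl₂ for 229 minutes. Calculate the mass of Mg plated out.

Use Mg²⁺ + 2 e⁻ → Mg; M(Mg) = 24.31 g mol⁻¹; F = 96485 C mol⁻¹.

55.7 g

Q = I·t = 32.20 A × 13740 s = 442400 C.
n(e⁻) = Q/F = 442400 / 96485 = 4.585 mol.
Mg²⁺ + 2 e⁻ → Mg, so n(Mg) = n(e⁻)/2 = 2.293 mol.
m = n·M = 2.293 × 24.31 = 55.7 g.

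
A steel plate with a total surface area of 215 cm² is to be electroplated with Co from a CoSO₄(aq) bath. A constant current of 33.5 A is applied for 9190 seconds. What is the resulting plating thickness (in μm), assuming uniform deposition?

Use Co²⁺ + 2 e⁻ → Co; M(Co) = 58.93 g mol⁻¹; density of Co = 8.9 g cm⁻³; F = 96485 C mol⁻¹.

491 μm

Q = I·t = 33.50 × 9190.0 = 307900 C; n(e⁻) = 3.191 mol.
n(Co) = n(e⁻)/2 = 1.595 mol, so m = 1.595 × 58.93 = 94.02 g.
Volume = m/ρ = 94.02 / 8.9 = 10.56 cm³.
Thickness = V/A = 10.56 / 215 = 0.0491 cm = 491 μm.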